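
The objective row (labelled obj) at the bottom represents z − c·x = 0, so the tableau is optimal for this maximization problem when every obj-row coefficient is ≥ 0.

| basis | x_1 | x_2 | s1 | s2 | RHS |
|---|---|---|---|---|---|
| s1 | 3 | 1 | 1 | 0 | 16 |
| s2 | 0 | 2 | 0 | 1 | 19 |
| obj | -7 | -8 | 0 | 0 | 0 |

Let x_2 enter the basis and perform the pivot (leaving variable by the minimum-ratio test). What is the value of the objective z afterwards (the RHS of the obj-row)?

76

Ratio test on column x_2 — row 1: 16/1 = 16; row 2: 19/2 = 19/2. Minimum is 19/2 at row 2 (s2 leaves); pivot element 2.
Pivot on row 2; the obj-row RHS becomes 0 − (-8)·(19/2) = 76.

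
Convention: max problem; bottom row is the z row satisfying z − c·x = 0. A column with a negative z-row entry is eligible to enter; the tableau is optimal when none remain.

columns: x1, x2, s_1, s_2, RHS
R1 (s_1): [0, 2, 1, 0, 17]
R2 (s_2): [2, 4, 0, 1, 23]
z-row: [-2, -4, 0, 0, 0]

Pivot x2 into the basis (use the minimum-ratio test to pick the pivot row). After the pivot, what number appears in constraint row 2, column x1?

Ratio test on column x2 — row 1: 17/2 = 17/2; row 2: 23/4 = 23/4. Minimum is 23/4 at row 2 (s_2 leaves); pivot element 4.
Divide row 2 by 4; eliminate column x2 from the other rows.
In the new row 2, the x1 entry is the old entry divided by the pivot: 2/4 = 1/2.

1/2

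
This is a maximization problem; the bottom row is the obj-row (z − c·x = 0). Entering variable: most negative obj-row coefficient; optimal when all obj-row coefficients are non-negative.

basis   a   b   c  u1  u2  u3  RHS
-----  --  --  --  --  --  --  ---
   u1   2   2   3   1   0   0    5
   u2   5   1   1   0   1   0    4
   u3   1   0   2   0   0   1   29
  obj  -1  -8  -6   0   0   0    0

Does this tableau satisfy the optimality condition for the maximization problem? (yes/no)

no

The obj-row has a negative entry -8 in column b, so it is not optimal.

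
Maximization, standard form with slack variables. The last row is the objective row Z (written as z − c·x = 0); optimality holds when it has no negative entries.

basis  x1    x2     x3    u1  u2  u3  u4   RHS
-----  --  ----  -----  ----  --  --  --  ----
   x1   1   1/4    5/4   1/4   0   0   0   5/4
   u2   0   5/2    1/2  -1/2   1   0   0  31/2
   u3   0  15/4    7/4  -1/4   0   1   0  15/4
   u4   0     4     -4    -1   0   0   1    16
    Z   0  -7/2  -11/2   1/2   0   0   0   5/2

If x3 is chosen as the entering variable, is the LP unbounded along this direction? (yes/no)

no

Column x3 has positive entries in row(s) 1, 2, 3, so the ratio test bounds it — not unbounded.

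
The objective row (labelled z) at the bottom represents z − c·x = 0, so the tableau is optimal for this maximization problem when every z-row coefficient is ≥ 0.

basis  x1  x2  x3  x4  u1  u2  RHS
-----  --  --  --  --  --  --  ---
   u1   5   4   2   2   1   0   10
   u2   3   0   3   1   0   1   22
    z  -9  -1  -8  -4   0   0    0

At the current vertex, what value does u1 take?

10

u1 is basic (row 1); its value is the RHS of that row, 10.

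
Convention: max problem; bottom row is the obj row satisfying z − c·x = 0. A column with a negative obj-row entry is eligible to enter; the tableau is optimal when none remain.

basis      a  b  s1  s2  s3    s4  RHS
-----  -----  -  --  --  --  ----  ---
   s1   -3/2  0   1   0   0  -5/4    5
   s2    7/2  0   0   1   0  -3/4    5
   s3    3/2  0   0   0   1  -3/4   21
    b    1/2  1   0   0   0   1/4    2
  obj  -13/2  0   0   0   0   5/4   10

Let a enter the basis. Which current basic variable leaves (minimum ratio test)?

s2

Column a entries and ratios — s1: -3/2 ≤ 0, skip; s2: 5/(7/2) = 10/7; s3: 21/(3/2) = 14; b: 2/(1/2) = 4.
Smallest ratio is 10/7 in the row of s2, so s2 leaves.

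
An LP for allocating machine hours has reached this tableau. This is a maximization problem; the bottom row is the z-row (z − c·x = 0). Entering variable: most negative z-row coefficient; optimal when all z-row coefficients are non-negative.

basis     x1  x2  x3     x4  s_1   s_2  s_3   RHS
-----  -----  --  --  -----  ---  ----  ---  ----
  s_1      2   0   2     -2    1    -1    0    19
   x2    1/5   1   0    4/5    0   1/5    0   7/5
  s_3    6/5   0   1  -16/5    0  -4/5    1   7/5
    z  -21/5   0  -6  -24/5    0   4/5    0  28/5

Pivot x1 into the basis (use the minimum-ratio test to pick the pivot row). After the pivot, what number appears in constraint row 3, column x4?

Ratio test on column x1 — row 1: 19/2 = 19/2; row 2: (7/5)/(1/5) = 7; row 3: (7/5)/(6/5) = 7/6. Minimum is 7/6 at row 3 (s_3 leaves); pivot element 6/5.
Divide row 3 by 6/5; eliminate column x1 from the other rows.
In the new row 3, the x4 entry is the old entry divided by the pivot: (-16/5)/(6/5) = -8/3.

-8/3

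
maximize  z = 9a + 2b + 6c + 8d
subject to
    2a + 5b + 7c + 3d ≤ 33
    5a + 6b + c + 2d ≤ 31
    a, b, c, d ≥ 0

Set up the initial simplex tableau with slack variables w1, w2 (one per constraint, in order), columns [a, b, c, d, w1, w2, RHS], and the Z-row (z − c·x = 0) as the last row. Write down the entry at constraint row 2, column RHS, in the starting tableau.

The RHS of constraint 2 is b_2 = 31.

31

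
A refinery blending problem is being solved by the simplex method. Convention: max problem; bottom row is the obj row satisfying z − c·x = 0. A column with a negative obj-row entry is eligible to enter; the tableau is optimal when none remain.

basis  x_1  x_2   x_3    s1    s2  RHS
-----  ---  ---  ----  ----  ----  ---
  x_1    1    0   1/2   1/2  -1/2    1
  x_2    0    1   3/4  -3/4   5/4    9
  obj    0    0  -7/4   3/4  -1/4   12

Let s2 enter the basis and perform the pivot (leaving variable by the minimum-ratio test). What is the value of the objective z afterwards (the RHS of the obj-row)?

69/5

Ratio test on column s2 — row 1: entry -1/2 ≤ 0; row 2: 9/(5/4) = 36/5. Minimum is 36/5 at row 2 (x_2 leaves); pivot element 5/4.
Pivot on row 2; the obj-row RHS becomes 12 − (-1/4)·(36/5) = 69/5.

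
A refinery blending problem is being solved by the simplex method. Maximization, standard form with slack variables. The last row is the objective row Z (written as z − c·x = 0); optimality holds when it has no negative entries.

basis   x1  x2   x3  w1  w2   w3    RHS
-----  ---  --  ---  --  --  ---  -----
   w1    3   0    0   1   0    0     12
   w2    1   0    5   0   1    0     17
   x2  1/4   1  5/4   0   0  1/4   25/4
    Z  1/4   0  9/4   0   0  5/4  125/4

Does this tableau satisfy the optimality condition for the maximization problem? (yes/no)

yes

Every Z-row coefficient is ≥ 0, so the tableau is optimal.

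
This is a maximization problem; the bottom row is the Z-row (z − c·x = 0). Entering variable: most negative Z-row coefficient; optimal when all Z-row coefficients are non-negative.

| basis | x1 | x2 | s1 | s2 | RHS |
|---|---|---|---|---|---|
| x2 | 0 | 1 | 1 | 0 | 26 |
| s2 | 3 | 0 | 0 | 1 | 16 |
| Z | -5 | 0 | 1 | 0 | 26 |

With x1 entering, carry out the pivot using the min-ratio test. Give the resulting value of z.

Ratio test on column x1 — row 1: entry 0 ≤ 0; row 2: 16/3 = 16/3. Minimum is 16/3 at row 2 (s2 leaves); pivot element 3.
Pivot on row 2; the Z-row RHS becomes 26 − (-5)·(16/3) = 158/3.

158/3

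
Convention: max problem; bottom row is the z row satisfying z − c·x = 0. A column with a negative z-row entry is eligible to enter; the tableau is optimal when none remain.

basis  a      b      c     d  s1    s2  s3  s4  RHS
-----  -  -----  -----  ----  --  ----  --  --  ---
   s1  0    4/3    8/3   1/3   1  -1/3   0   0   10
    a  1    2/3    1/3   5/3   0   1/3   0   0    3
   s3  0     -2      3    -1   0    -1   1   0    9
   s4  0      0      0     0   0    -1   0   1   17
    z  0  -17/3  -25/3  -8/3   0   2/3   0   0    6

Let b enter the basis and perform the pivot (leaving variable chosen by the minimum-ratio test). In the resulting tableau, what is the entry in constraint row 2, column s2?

Ratio test on column b — row 1: 10/(4/3) = 15/2; row 2: 3/(2/3) = 9/2; row 3: entry -2 ≤ 0; row 4: entry 0 ≤ 0. Minimum is 9/2 at row 2 (a leaves); pivot element 2/3.
Divide row 2 by 2/3; eliminate column b from the other rows.
In the new row 2, the s2 entry is the old entry divided by the pivot: (1/3)/(2/3) = 1/2.

1/2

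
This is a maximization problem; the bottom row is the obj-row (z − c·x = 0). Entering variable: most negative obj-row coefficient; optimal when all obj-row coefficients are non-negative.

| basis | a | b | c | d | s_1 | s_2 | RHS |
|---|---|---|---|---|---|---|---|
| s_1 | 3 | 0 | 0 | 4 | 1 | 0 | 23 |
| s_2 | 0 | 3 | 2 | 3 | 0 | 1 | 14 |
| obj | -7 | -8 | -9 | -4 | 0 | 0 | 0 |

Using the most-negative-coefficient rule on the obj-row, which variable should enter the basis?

c

Negative obj-row entries: a: -7, b: -8, c: -9, d: -4.
The most negative is -9 in column c, so c enters.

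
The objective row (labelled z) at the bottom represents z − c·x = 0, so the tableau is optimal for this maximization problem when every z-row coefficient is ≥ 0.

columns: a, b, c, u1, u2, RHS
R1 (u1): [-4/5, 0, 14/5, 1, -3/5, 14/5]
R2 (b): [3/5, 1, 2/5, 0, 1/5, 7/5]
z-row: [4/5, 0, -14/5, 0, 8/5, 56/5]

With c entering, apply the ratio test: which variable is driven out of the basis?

Column c entries and ratios — u1: (14/5)/(14/5) = 1; b: (7/5)/(2/5) = 7/2.
Smallest ratio is 1 in the row of u1, so u1 leaves.

u1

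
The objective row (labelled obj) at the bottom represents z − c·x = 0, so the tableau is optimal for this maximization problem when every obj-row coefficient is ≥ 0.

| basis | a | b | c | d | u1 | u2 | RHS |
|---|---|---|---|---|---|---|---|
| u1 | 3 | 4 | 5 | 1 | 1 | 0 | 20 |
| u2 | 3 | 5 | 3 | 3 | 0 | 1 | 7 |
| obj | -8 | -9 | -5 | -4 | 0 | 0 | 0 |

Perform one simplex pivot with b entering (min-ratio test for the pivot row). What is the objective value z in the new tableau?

Ratio test on column b — row 1: 20/4 = 5; row 2: 7/5 = 7/5. Minimum is 7/5 at row 2 (u2 leaves); pivot element 5.
Pivot on row 2; the obj-row RHS becomes 0 − (-9)·(7/5) = 63/5.

63/5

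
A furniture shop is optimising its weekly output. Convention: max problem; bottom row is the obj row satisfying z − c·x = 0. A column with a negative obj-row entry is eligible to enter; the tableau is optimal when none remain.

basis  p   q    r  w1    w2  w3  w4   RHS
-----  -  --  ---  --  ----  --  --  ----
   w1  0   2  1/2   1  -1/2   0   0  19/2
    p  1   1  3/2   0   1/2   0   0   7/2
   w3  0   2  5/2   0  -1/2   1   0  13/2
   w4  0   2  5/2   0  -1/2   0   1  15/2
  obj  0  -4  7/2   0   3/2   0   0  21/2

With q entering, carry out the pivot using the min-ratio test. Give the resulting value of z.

Ratio test on column q — row 1: (19/2)/2 = 19/4; row 2: (7/2)/1 = 7/2; row 3: (13/2)/2 = 13/4; row 4: (15/2)/2 = 15/4. Minimum is 13/4 at row 3 (w3 leaves); pivot element 2.
Pivot on row 3; the obj-row RHS becomes 21/2 − (-4)·(13/4) = 47/2.

47/2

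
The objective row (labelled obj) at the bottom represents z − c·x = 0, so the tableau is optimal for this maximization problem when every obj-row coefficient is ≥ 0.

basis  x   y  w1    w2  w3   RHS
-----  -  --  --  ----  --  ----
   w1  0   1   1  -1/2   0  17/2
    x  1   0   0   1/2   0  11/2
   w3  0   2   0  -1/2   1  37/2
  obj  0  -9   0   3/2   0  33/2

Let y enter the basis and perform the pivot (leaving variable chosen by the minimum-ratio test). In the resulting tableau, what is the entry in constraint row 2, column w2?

Ratio test on column y — row 1: (17/2)/1 = 17/2; row 2: entry 0 ≤ 0; row 3: (37/2)/2 = 37/4. Minimum is 17/2 at row 1 (w1 leaves); pivot element 1.
Divide row 1 by 1; eliminate column y from the other rows.
Row 2 update in column w2: 1/2 − 0·(-1/2) = 1/2.

1/2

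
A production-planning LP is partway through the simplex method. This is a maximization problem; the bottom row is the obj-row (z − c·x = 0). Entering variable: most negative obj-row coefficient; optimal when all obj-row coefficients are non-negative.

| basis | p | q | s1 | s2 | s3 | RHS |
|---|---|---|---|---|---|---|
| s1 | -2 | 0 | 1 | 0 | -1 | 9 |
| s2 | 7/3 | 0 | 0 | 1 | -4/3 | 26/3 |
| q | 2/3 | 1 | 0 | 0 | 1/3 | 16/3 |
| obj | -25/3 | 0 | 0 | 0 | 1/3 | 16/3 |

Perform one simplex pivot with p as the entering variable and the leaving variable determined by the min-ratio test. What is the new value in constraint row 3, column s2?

Ratio test on column p — row 1: entry -2 ≤ 0; row 2: (26/3)/(7/3) = 26/7; row 3: (16/3)/(2/3) = 8. Minimum is 26/7 at row 2 (s2 leaves); pivot element 7/3.
Divide row 2 by 7/3; eliminate column p from the other rows.
Row 3 update in column s2: 0 − (2/3)·(3/7) = -2/7.

-2/7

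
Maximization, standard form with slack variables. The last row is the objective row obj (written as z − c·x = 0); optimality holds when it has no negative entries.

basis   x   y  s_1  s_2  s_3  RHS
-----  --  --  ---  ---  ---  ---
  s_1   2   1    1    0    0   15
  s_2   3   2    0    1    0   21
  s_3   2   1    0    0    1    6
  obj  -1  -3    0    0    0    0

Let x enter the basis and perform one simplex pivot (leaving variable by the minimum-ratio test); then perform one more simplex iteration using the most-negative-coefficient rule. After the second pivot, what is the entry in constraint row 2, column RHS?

9

Ratio test on column x — row 1: 15/2 = 15/2; row 2: 21/3 = 7; row 3: 6/2 = 3. Minimum is 3 at row 3 (s_3 leaves); pivot element 2.
Divide row 3 by 2; eliminate column x from the other rows.
Second iteration: most negative obj-row entry is -5/2 in column y, so y enters.
Ratio test on column y — row 1: entry 0 ≤ 0; row 2: 12/(1/2) = 24; row 3: 3/(1/2) = 6. Minimum is 6 at row 3 (x leaves); pivot element 1/2.
Divide row 3 by 1/2; eliminate column y from the other rows.
After both pivots, the entry at constraint row 2, column RHS is 9.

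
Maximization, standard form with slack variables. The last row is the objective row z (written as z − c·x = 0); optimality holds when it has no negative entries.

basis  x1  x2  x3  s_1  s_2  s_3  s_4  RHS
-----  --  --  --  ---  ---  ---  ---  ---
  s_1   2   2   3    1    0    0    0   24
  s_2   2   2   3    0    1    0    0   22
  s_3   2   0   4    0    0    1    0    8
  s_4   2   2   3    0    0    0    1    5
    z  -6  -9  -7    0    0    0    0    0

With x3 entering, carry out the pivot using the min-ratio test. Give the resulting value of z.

Ratio test on column x3 — row 1: 24/3 = 8; row 2: 22/3 = 22/3; row 3: 8/4 = 2; row 4: 5/3 = 5/3. Minimum is 5/3 at row 4 (s_4 leaves); pivot element 3.
Pivot on row 4; the z-row RHS becomes 0 − (-7)·(5/3) = 35/3.

35/3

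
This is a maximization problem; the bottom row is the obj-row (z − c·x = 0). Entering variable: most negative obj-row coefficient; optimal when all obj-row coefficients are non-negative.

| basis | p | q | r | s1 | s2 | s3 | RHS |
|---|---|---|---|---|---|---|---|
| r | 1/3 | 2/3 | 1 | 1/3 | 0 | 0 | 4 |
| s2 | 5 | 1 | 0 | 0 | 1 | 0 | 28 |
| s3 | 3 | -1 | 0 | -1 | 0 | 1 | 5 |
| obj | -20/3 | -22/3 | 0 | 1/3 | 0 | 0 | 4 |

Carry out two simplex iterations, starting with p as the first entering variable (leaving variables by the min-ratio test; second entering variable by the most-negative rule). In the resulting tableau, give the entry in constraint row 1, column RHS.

31/7

Ratio test on column p — row 1: 4/(1/3) = 12; row 2: 28/5 = 28/5; row 3: 5/3 = 5/3. Minimum is 5/3 at row 3 (s3 leaves); pivot element 3.
Divide row 3 by 3; eliminate column p from the other rows.
Second iteration: most negative obj-row entry is -86/9 in column q, so q enters.
Ratio test on column q — row 1: (31/9)/(7/9) = 31/7; row 2: (59/3)/(8/3) = 59/8; row 3: entry -1/3 ≤ 0. Minimum is 31/7 at row 1 (r leaves); pivot element 7/9.
Divide row 1 by 7/9; eliminate column q from the other rows.
After both pivots, the entry at constraint row 1, column RHS is 31/7.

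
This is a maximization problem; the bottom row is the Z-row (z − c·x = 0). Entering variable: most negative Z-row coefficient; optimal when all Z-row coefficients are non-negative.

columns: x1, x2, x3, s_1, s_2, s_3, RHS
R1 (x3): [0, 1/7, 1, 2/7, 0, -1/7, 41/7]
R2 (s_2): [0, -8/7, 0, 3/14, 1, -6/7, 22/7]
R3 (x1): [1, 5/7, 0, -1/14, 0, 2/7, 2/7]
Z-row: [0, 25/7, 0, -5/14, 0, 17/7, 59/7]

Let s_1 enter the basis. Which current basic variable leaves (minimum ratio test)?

Column s_1 entries and ratios — x3: (41/7)/(2/7) = 41/2; s_2: (22/7)/(3/14) = 44/3; x1: -1/14 ≤ 0, skip.
Smallest ratio is 44/3 in the row of s_2, so s_2 leaves.

s_2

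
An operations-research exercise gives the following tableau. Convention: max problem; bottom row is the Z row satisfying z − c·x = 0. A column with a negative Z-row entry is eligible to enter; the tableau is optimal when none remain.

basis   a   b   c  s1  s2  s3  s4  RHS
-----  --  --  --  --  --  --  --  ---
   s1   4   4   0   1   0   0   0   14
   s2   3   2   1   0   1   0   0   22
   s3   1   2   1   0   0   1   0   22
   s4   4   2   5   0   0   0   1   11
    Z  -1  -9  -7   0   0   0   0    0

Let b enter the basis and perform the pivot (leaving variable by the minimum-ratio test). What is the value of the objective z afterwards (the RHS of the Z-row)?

63/2

Ratio test on column b — row 1: 14/4 = 7/2; row 2: 22/2 = 11; row 3: 22/2 = 11; row 4: 11/2 = 11/2. Minimum is 7/2 at row 1 (s1 leaves); pivot element 4.
Pivot on row 1; the Z-row RHS becomes 0 − (-9)·(7/2) = 63/2.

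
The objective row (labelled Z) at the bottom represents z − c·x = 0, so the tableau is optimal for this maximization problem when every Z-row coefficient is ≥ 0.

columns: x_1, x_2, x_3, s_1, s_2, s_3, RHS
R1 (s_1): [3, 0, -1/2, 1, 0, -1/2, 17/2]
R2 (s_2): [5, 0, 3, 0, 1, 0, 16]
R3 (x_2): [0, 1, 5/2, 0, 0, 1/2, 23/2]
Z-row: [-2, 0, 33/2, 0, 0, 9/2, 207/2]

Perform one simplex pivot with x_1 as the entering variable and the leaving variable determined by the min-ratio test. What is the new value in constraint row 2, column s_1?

-5/3

Ratio test on column x_1 — row 1: (17/2)/3 = 17/6; row 2: 16/5 = 16/5; row 3: entry 0 ≤ 0. Minimum is 17/6 at row 1 (s_1 leaves); pivot element 3.
Divide row 1 by 3; eliminate column x_1 from the other rows.
Row 2 update in column s_1: 0 − 5·(1/3) = -5/3.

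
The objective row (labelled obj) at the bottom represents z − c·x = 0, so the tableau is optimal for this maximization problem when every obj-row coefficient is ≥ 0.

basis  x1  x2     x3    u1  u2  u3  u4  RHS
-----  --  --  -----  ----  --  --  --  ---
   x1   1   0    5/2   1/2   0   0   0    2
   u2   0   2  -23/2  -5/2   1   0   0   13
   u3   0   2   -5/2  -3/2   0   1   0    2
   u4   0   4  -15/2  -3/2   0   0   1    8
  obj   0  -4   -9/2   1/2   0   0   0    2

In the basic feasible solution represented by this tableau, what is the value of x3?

x3 is not in the basis, so in the current basic feasible solution x3 = 0.

0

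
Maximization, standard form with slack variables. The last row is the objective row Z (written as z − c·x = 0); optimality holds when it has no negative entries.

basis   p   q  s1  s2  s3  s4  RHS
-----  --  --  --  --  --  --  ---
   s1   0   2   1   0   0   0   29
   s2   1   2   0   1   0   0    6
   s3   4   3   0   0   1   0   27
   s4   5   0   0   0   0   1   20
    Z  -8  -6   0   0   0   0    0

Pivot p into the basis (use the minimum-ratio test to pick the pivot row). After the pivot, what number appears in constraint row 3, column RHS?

Ratio test on column p — row 1: entry 0 ≤ 0; row 2: 6/1 = 6; row 3: 27/4 = 27/4; row 4: 20/5 = 4. Minimum is 4 at row 4 (s4 leaves); pivot element 5.
Divide row 4 by 5; eliminate column p from the other rows.
Row 3 update in column RHS: 27 − 4·4 = 11.

11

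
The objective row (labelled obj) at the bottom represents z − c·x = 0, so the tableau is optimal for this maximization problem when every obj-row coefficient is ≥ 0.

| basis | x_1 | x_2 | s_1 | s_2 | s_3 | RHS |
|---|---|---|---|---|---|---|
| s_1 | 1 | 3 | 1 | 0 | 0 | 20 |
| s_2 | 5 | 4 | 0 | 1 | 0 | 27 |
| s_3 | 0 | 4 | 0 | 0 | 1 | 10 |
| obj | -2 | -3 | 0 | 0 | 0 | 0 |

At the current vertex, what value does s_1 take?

20

s_1 is basic (row 1); its value is the RHS of that row, 20.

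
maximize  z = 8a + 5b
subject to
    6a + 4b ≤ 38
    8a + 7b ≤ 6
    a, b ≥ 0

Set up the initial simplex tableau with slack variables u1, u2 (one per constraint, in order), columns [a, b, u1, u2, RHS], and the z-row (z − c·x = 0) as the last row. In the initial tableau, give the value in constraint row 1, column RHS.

The RHS of constraint 1 is b_1 = 38.

38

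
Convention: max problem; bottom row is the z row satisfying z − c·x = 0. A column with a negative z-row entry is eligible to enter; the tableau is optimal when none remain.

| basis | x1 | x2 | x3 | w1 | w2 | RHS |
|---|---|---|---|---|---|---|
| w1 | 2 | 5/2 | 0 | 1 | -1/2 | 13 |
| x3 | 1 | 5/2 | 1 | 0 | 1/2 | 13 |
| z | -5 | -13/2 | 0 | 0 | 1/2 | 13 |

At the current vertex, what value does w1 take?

13

w1 is basic (row 1); its value is the RHS of that row, 13.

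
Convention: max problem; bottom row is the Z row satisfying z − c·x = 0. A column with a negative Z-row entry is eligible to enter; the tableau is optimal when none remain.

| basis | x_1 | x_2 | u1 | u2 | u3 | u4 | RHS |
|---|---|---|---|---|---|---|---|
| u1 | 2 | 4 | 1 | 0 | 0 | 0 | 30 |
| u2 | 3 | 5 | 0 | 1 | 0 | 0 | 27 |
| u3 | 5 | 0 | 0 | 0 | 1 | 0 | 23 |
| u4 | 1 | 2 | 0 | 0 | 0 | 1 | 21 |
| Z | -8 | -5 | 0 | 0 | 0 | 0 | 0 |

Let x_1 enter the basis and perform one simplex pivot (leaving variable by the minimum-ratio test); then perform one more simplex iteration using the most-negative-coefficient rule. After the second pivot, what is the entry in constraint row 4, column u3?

Ratio test on column x_1 — row 1: 30/2 = 15; row 2: 27/3 = 9; row 3: 23/5 = 23/5; row 4: 21/1 = 21. Minimum is 23/5 at row 3 (u3 leaves); pivot element 5.
Divide row 3 by 5; eliminate column x_1 from the other rows.
Second iteration: most negative Z-row entry is -5 in column x_2, so x_2 enters.
Ratio test on column x_2 — row 1: (104/5)/4 = 26/5; row 2: (66/5)/5 = 66/25; row 3: entry 0 ≤ 0; row 4: (82/5)/2 = 41/5. Minimum is 66/25 at row 2 (u2 leaves); pivot element 5.
Divide row 2 by 5; eliminate column x_2 from the other rows.
After both pivots, the entry at constraint row 4, column u3 is 1/25.

1/25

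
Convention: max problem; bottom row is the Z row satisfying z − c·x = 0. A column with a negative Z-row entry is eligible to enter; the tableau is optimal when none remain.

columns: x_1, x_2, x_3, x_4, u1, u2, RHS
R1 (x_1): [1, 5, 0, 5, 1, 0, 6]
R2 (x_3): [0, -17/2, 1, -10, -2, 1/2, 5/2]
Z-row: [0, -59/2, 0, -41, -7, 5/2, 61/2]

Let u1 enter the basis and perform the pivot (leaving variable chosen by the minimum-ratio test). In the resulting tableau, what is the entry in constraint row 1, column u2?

Ratio test on column u1 — row 1: 6/1 = 6; row 2: entry -2 ≤ 0. Minimum is 6 at row 1 (x_1 leaves); pivot element 1.
Divide row 1 by 1; eliminate column u1 from the other rows.
In the new row 1, the u2 entry is the old entry divided by the pivot: 0/1 = 0.

0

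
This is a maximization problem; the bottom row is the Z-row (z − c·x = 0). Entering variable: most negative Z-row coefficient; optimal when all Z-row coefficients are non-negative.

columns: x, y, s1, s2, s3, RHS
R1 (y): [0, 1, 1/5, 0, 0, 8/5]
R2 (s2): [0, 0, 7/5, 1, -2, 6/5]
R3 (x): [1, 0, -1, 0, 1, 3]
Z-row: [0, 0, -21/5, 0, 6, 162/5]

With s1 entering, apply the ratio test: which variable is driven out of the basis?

s2

Column s1 entries and ratios — y: (8/5)/(1/5) = 8; s2: (6/5)/(7/5) = 6/7; x: -1 ≤ 0, skip.
Smallest ratio is 6/7 in the row of s2, so s2 leaves.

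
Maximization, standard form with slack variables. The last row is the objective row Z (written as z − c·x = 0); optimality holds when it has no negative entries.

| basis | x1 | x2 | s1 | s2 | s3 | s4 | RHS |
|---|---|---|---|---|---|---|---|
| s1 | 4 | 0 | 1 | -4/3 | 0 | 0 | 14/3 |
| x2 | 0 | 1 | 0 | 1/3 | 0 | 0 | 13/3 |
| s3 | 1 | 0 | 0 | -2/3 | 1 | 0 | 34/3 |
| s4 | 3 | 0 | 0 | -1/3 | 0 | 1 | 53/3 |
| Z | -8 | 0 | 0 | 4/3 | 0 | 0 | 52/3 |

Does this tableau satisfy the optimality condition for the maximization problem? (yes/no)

no

The Z-row has a negative entry -8 in column x1, so it is not optimal.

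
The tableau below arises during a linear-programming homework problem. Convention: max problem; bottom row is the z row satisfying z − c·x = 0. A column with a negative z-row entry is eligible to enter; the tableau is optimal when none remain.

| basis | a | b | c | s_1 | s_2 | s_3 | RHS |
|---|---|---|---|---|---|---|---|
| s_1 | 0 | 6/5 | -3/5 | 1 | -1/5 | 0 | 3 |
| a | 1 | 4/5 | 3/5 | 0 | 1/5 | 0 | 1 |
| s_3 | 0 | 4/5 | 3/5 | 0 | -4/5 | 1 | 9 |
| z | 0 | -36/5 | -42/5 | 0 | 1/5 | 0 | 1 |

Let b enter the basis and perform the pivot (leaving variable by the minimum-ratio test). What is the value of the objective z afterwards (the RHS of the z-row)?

Ratio test on column b — row 1: 3/(6/5) = 5/2; row 2: 1/(4/5) = 5/4; row 3: 9/(4/5) = 45/4. Minimum is 5/4 at row 2 (a leaves); pivot element 4/5.
Pivot on row 2; the z-row RHS becomes 1 − (-36/5)·(5/4) = 10.

10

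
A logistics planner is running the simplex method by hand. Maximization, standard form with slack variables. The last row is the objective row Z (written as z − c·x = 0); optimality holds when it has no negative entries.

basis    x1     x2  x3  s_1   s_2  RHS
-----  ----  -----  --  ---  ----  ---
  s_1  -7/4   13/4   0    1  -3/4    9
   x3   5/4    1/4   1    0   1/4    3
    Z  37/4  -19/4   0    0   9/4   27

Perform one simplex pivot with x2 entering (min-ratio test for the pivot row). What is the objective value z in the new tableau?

Ratio test on column x2 — row 1: 9/(13/4) = 36/13; row 2: 3/(1/4) = 12. Minimum is 36/13 at row 1 (s_1 leaves); pivot element 13/4.
Pivot on row 1; the Z-row RHS becomes 27 − (-19/4)·(36/13) = 522/13.

522/13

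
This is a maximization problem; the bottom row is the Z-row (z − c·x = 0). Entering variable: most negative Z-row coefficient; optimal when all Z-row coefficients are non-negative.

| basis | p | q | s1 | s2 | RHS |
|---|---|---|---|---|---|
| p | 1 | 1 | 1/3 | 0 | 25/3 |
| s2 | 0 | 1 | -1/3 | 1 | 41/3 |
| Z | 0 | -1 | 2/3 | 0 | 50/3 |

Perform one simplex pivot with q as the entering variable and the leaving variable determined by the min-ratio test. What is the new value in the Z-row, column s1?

1

Ratio test on column q — row 1: (25/3)/1 = 25/3; row 2: (41/3)/1 = 41/3. Minimum is 25/3 at row 1 (p leaves); pivot element 1.
Divide row 1 by 1; eliminate column q from the other rows.
Z-row update in column s1: 2/3 − (-1)·(1/3) = 1.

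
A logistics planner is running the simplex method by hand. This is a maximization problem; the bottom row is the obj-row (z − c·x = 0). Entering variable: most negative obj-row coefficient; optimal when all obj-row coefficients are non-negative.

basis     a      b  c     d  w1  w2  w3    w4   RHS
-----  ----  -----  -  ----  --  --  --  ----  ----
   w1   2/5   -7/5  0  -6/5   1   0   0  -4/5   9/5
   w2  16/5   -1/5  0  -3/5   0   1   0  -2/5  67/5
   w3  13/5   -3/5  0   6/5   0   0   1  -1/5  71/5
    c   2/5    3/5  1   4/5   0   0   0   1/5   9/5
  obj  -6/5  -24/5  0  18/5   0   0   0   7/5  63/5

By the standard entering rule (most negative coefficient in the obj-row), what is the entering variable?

Negative obj-row entries: a: -6/5, b: -24/5.
The most negative is -24/5 in column b, so b enters.

b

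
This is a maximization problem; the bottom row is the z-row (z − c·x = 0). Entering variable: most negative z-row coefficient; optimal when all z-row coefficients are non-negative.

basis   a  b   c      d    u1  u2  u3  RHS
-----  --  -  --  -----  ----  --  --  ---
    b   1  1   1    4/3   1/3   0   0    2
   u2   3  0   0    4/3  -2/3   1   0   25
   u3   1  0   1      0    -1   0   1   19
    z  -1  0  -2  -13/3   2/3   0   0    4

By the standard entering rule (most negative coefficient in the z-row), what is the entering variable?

Negative z-row entries: a: -1, c: -2, d: -13/3.
The most negative is -13/3 in column d, so d enters.

d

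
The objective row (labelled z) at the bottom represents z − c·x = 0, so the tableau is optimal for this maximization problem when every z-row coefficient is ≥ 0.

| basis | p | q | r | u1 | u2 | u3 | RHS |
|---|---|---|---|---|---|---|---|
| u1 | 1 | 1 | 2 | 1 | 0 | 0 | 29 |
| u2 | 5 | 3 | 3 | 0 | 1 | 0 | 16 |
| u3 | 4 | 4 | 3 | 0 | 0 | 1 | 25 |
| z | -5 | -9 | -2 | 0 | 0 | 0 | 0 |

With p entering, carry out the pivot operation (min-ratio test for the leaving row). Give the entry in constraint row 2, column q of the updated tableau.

3/5

Ratio test on column p — row 1: 29/1 = 29; row 2: 16/5 = 16/5; row 3: 25/4 = 25/4. Minimum is 16/5 at row 2 (u2 leaves); pivot element 5.
Divide row 2 by 5; eliminate column p from the other rows.
In the new row 2, the q entry is the old entry divided by the pivot: 3/5 = 3/5.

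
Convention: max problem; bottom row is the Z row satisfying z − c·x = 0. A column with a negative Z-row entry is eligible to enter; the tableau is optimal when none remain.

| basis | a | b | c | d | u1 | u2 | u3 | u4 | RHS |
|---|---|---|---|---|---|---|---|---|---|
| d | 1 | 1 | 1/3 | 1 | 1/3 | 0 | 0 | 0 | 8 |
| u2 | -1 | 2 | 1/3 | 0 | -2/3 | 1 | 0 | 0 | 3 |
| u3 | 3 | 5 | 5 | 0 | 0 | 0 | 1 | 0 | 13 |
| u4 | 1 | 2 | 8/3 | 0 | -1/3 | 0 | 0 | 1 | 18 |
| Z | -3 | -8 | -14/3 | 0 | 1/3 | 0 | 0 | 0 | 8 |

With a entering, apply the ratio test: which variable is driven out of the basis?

u3

Column a entries and ratios — d: 8/1 = 8; u2: -1 ≤ 0, skip; u3: 13/3 = 13/3; u4: 18/1 = 18.
Smallest ratio is 13/3 in the row of u3, so u3 leaves.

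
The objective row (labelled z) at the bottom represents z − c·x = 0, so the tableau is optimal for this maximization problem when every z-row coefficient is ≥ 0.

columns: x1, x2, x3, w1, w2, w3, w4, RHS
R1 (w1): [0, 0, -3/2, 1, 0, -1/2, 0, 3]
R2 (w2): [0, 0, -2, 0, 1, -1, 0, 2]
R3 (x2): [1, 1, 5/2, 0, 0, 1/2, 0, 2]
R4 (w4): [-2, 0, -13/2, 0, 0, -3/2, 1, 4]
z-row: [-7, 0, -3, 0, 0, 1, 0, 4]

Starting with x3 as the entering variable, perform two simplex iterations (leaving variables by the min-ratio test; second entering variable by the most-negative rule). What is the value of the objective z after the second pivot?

Ratio test on column x3 — row 1: entry -3/2 ≤ 0; row 2: entry -2 ≤ 0; row 3: 2/(5/2) = 4/5; row 4: entry -13/2 ≤ 0. Minimum is 4/5 at row 3 (x2 leaves); pivot element 5/2.
Pivot on row 3; the z-row RHS becomes 4 − (-3)·(4/5) = 32/5.
Next entering variable (most negative z-row entry -29/5): x1.
Ratio test on column x1 — row 1: (21/5)/(3/5) = 7; row 2: (18/5)/(4/5) = 9/2; row 3: (4/5)/(2/5) = 2; row 4: (46/5)/(3/5) = 46/3. Minimum is 2 at row 3 (x3 leaves); pivot element 2/5.
After the second pivot the z-row RHS is 32/5 − (-29/5)·2 = 18.

18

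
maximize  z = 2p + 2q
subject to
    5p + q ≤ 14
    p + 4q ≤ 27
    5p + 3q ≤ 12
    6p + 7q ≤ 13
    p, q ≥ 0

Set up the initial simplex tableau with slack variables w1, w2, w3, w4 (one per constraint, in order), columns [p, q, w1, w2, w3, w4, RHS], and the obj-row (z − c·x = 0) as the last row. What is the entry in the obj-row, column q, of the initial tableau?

The obj-row carries the negated objective coefficients: the q entry is -2.

-2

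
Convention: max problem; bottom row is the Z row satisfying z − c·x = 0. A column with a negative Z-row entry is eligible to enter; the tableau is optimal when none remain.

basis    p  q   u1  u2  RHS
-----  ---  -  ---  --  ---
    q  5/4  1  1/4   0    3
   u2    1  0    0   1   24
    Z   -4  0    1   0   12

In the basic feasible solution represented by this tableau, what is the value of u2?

24

u2 is basic (row 2); its value is the RHS of that row, 24.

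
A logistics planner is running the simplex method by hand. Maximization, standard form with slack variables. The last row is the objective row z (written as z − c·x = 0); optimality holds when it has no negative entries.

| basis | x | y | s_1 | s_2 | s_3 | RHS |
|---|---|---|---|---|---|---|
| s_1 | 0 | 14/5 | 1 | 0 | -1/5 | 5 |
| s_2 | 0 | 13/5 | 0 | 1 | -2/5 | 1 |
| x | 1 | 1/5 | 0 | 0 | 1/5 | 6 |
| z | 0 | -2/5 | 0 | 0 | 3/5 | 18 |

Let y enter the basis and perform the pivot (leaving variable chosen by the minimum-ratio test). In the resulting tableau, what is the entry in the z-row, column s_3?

Ratio test on column y — row 1: 5/(14/5) = 25/14; row 2: 1/(13/5) = 5/13; row 3: 6/(1/5) = 30. Minimum is 5/13 at row 2 (s_2 leaves); pivot element 13/5.
Divide row 2 by 13/5; eliminate column y from the other rows.
z-row update in column s_3: 3/5 − (-2/5)·(-2/13) = 7/13.

7/13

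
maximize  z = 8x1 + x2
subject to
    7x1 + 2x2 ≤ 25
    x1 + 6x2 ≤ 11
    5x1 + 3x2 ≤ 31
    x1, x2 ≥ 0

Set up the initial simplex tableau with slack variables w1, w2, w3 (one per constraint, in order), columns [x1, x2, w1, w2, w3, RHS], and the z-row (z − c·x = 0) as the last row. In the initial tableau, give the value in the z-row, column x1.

The z-row carries the negated objective coefficients: the x1 entry is -8.

-8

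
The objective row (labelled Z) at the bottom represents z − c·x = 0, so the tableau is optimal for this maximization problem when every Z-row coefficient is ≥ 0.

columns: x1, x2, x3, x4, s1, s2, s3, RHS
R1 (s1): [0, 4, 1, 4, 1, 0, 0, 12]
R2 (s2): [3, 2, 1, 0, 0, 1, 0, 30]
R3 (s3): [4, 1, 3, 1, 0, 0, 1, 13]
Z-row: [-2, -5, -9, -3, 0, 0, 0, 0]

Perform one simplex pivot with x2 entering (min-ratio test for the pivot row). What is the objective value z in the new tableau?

Ratio test on column x2 — row 1: 12/4 = 3; row 2: 30/2 = 15; row 3: 13/1 = 13. Minimum is 3 at row 1 (s1 leaves); pivot element 4.
Pivot on row 1; the Z-row RHS becomes 0 − (-5)·3 = 15.

15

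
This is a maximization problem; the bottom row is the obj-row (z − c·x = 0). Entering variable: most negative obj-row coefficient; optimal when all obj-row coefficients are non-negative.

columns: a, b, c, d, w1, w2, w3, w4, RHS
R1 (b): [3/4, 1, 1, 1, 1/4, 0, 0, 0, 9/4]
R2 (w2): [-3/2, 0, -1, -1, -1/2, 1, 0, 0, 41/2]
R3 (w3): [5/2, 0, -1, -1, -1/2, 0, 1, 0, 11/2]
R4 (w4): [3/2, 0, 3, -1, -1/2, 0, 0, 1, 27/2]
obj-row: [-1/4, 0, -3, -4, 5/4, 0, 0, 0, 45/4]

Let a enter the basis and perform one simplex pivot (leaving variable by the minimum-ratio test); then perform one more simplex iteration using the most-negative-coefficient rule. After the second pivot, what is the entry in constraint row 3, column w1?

-1/13

Ratio test on column a — row 1: (9/4)/(3/4) = 3; row 2: entry -3/2 ≤ 0; row 3: (11/2)/(5/2) = 11/5; row 4: (27/2)/(3/2) = 9. Minimum is 11/5 at row 3 (w3 leaves); pivot element 5/2.
Divide row 3 by 5/2; eliminate column a from the other rows.
Second iteration: most negative obj-row entry is -41/10 in column d, so d enters.
Ratio test on column d — row 1: (3/5)/(13/10) = 6/13; row 2: entry -8/5 ≤ 0; row 3: entry -2/5 ≤ 0; row 4: entry -2/5 ≤ 0. Minimum is 6/13 at row 1 (b leaves); pivot element 13/10.
Divide row 1 by 13/10; eliminate column d from the other rows.
After both pivots, the entry at constraint row 3, column w1 is -1/13.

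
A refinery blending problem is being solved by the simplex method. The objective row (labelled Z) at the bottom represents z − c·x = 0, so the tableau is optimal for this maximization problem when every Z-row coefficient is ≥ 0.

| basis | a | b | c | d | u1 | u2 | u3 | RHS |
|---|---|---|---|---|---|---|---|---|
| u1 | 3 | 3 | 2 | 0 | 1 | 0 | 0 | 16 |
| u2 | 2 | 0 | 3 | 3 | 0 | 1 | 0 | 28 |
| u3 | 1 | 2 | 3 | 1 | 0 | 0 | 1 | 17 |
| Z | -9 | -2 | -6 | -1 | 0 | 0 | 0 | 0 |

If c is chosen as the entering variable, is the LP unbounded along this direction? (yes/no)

Column c has positive entries in row(s) 1, 2, 3, so the ratio test bounds it — not unbounded.

no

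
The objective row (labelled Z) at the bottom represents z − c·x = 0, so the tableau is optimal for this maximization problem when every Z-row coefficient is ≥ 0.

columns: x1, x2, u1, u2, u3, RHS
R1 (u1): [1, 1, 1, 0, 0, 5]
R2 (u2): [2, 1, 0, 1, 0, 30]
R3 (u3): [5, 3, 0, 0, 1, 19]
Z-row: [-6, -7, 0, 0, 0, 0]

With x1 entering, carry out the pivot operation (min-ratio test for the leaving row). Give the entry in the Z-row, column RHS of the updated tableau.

114/5

Ratio test on column x1 — row 1: 5/1 = 5; row 2: 30/2 = 15; row 3: 19/5 = 19/5. Minimum is 19/5 at row 3 (u3 leaves); pivot element 5.
Divide row 3 by 5; eliminate column x1 from the other rows.
Z-row update in column RHS: 0 − (-6)·(19/5) = 114/5.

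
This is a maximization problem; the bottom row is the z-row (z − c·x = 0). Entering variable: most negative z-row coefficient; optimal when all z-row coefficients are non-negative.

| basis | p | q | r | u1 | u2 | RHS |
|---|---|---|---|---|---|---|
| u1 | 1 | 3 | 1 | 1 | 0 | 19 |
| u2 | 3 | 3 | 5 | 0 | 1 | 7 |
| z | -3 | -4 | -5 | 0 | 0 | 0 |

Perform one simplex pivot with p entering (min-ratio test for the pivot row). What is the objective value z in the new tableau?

Ratio test on column p — row 1: 19/1 = 19; row 2: 7/3 = 7/3. Minimum is 7/3 at row 2 (u2 leaves); pivot element 3.
Pivot on row 2; the z-row RHS becomes 0 − (-3)·(7/3) = 7.

7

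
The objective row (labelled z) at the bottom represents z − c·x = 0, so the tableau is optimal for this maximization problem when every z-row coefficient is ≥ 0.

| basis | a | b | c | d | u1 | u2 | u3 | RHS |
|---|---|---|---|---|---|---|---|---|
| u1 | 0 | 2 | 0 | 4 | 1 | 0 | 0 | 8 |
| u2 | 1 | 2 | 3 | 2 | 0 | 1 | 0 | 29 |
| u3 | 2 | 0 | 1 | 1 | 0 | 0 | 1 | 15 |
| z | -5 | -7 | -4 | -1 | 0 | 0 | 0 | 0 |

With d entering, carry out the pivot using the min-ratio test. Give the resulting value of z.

Ratio test on column d — row 1: 8/4 = 2; row 2: 29/2 = 29/2; row 3: 15/1 = 15. Minimum is 2 at row 1 (u1 leaves); pivot element 4.
Pivot on row 1; the z-row RHS becomes 0 − (-1)·2 = 2.

2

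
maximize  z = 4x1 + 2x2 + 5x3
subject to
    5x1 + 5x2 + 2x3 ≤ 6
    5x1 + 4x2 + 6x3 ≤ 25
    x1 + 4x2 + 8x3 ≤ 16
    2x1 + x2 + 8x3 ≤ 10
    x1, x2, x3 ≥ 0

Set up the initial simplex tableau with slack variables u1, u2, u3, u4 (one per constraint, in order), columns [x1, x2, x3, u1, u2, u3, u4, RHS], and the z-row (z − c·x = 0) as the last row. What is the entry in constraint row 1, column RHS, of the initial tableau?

6

The RHS of constraint 1 is b_1 = 6.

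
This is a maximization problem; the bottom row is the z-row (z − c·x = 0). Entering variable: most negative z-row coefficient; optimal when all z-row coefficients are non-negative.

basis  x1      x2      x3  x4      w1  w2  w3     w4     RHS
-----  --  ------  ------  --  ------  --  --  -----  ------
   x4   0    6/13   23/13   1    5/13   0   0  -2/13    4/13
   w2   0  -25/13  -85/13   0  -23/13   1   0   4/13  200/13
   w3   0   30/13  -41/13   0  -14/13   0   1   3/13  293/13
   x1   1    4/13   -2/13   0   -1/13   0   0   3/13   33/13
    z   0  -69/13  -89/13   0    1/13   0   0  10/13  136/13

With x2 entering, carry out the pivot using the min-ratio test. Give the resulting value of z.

14

Ratio test on column x2 — row 1: (4/13)/(6/13) = 2/3; row 2: entry -25/13 ≤ 0; row 3: (293/13)/(30/13) = 293/30; row 4: (33/13)/(4/13) = 33/4. Minimum is 2/3 at row 1 (x4 leaves); pivot element 6/13.
Pivot on row 1; the z-row RHS becomes 136/13 − (-69/13)·(2/3) = 14.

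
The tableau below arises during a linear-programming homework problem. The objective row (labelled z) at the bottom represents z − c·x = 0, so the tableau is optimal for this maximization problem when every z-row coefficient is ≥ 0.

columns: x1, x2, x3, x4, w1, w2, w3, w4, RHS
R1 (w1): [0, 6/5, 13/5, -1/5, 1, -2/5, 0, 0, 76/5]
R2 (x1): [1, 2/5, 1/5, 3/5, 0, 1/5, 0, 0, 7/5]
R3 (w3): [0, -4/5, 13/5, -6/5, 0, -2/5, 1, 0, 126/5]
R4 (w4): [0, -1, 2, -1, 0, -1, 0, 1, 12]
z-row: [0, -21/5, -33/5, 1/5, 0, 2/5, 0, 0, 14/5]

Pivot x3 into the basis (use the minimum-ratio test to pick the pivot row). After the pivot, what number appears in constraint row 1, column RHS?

Ratio test on column x3 — row 1: (76/5)/(13/5) = 76/13; row 2: (7/5)/(1/5) = 7; row 3: (126/5)/(13/5) = 126/13; row 4: 12/2 = 6. Minimum is 76/13 at row 1 (w1 leaves); pivot element 13/5.
Divide row 1 by 13/5; eliminate column x3 from the other rows.
In the new row 1, the RHS entry is the old entry divided by the pivot: (76/5)/(13/5) = 76/13.

76/13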